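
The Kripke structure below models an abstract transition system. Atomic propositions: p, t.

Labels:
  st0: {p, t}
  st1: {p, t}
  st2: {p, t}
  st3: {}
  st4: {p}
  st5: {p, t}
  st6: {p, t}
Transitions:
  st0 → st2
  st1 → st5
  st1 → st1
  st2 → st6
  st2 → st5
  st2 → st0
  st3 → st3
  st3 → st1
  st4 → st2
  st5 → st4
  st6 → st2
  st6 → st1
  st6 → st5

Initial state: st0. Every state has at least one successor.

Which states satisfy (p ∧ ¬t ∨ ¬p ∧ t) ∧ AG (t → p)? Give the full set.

{st4}

States satisfying ¬t: {st3, st4}.
States satisfying p ∧ ¬t: {st4}.
States satisfying ¬p: {st3}.
States satisfying ¬p ∧ t: ∅.
States satisfying p ∧ ¬t ∨ ¬p ∧ t: {st4}.
States satisfying t → p: {st0, st1, st2, st3, st4, st5, st6}.
States satisfying AG (t → p): {st0, st1, st2, st3, st4, st5, st6}.
States satisfying (p ∧ ¬t ∨ ¬p ∧ t) ∧ AG (t → p): {st4}.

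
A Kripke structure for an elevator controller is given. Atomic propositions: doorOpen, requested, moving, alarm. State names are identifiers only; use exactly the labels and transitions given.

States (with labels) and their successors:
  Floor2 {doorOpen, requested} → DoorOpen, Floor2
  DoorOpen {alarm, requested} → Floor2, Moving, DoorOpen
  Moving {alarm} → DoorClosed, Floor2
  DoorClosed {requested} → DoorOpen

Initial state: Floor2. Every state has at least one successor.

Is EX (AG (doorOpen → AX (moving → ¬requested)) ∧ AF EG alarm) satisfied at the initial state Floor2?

States satisfying EX (AG (doorOpen → AX (moving → ¬requested)) ∧ AF EG alarm): {Floor2, DoorOpen, Moving, DoorClosed}.
Floor2 ∈ Sat(EX (AG (doorOpen → AX (moving → ¬requested)) ∧ AF EG alarm)).

Satisfied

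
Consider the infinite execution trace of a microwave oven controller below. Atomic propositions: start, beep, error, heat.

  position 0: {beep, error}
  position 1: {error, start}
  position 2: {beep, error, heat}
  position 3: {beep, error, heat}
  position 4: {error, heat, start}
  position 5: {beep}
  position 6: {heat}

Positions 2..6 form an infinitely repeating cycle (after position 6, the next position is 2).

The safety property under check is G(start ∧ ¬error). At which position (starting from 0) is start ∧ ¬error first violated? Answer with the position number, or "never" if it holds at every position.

0

At position 0 the labels are {beep, error}, so start ∧ ¬error is false there. This is the first violation.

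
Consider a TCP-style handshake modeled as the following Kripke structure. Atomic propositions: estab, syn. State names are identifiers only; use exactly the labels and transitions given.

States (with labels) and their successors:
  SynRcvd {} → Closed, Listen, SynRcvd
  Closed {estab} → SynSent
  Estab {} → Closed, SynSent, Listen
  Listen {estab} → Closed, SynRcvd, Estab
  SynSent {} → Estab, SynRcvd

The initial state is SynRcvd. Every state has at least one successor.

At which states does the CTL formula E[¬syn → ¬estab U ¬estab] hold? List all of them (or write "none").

States satisfying ¬syn → ¬estab: {SynRcvd, Estab, SynSent}.
States satisfying ¬estab: {SynRcvd, Estab, SynSent}.
States satisfying E[¬syn → ¬estab U ¬estab]: {SynRcvd, Estab, SynSent}.

{SynRcvd, Estab, SynSent}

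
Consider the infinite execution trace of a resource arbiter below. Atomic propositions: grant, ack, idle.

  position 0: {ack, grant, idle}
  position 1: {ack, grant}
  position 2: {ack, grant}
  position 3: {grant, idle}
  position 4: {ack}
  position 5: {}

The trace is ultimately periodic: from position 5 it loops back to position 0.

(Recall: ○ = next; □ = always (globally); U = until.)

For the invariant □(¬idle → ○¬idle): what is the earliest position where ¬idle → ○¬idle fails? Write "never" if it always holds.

2

Check ¬idle → ○¬idle at each position in order: 0 ✓, 1 ✓.
At position 2 the labels are {ack, grant} and the next position 3 has {grant, idle}, so ¬idle → ○¬idle is false there. This is the first violation.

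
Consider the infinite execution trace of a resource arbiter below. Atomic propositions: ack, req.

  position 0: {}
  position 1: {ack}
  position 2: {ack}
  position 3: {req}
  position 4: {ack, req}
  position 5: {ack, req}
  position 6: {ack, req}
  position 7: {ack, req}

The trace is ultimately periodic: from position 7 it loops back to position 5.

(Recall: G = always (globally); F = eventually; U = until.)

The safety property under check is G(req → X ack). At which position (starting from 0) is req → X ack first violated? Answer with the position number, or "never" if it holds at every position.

never

req → X ack holds at every position 0..7, and those are all the positions the trace ever visits, so the invariant G(req → X ack) is never violated.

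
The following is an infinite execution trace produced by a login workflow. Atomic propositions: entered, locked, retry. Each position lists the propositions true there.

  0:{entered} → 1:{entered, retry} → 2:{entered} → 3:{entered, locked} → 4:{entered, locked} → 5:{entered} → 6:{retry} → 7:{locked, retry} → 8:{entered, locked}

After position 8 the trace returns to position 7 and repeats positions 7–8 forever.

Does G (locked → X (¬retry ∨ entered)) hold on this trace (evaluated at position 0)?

Violated

locked → X (¬retry ∨ entered) must hold at every position from 0 onward. It fails at position 8, so G (locked → X (¬retry ∨ entered)) is false.
Positions where locked holds: 3, 4, 7, 8.
Check X (¬retry ∨ entered) at each: 3→ok, 4→ok, 7→ok, 8→fails.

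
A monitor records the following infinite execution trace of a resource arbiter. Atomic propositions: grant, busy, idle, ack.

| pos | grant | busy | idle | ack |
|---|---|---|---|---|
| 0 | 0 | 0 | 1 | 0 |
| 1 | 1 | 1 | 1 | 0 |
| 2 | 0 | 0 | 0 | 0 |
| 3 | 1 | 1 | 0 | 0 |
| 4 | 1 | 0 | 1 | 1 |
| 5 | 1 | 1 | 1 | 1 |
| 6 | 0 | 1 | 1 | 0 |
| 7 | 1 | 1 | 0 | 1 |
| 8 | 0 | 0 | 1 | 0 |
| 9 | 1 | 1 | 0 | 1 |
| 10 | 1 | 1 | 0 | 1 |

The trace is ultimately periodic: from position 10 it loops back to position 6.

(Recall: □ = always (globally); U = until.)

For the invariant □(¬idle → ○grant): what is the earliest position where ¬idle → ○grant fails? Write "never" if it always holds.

7

Check ¬idle → ○grant at each position in order: 0 ✓, 1 ✓, 2 ✓, 3 ✓, 4 ✓, 5 ✓, 6 ✓.
At position 7 the labels are {ack, busy, grant} and the next position 8 has {idle}, so ¬idle → ○grant is false there. This is the first violation.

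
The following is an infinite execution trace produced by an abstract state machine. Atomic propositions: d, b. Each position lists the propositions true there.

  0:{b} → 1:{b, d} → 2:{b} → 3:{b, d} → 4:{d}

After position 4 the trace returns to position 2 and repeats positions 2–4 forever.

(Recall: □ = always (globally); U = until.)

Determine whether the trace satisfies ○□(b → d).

The position after 0 is 1; □(b → d) is false there.

No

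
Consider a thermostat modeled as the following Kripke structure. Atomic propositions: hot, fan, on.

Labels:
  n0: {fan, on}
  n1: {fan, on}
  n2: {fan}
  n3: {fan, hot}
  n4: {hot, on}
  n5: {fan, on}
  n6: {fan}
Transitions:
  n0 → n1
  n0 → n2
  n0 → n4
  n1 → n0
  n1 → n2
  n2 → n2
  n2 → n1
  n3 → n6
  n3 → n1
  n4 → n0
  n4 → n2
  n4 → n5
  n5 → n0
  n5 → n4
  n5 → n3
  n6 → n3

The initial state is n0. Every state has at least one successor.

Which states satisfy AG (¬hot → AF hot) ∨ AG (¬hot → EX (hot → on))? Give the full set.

States satisfying ¬hot → AF hot: {n3, n4, n6}.
States satisfying AG (¬hot → AF hot): ∅.
States satisfying ¬hot → EX (hot → on): {n0, n1, n2, n3, n4, n5}.
States satisfying AG (¬hot → EX (hot → on)): ∅.
States satisfying AG (¬hot → AF hot) ∨ AG (¬hot → EX (hot → on)): ∅.

none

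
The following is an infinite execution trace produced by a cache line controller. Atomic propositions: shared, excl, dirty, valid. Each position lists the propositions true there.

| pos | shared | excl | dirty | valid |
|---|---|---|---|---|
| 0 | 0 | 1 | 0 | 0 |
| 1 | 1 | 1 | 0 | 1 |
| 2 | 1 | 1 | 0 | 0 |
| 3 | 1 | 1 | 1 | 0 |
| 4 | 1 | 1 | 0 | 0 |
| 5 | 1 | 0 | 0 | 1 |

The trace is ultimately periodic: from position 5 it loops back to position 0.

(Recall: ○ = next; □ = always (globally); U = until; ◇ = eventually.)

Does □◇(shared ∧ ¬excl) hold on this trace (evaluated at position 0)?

◇(shared ∧ ¬excl) holds at every position 0..5, and those are all positions ever visited, so □◇(shared ∧ ¬excl) holds.

Satisfied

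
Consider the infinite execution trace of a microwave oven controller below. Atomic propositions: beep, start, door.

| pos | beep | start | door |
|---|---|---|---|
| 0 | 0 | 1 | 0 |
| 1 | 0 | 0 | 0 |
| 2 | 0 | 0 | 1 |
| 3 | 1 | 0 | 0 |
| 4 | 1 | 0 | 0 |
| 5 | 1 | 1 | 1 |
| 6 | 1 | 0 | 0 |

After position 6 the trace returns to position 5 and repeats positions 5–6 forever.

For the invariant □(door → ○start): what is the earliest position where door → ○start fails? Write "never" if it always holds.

Check door → ○start at each position in order: 0 ✓, 1 ✓.
At position 2 the labels are {door} and the next position 3 has {beep}, so door → ○start is false there. This is the first violation.

2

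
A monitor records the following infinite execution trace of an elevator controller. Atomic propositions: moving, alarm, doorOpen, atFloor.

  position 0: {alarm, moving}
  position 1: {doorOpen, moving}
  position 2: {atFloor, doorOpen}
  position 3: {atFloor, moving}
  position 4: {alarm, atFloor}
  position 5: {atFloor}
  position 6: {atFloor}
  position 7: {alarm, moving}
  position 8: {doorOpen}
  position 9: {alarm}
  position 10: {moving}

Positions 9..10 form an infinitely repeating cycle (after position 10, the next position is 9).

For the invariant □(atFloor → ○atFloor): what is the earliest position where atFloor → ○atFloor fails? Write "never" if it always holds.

6

Check atFloor → ○atFloor at each position in order: 0 ✓, 1 ✓, 2 ✓, 3 ✓, 4 ✓, 5 ✓.
At position 6 the labels are {atFloor} and the next position 7 has {alarm, moving}, so atFloor → ○atFloor is false there. This is the first violation.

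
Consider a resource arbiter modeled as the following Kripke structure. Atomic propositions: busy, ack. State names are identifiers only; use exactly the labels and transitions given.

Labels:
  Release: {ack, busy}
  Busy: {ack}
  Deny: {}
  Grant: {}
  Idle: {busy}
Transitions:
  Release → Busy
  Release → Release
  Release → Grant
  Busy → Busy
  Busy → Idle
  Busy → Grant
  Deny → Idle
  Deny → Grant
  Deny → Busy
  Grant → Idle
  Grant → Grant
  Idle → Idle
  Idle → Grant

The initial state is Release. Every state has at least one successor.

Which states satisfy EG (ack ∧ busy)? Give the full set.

{Release}

States satisfying ack ∧ busy: {Release}.
States satisfying EG (ack ∧ busy): {Release}.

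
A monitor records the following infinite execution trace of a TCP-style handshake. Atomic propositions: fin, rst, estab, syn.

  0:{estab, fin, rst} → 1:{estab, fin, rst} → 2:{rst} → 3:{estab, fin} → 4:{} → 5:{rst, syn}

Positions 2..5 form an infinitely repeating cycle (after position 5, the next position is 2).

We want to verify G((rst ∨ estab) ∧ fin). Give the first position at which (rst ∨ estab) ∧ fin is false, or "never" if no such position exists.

2

Check (rst ∨ estab) ∧ fin at each position in order: 0 ✓, 1 ✓.
At position 2 the labels are {rst}, so (rst ∨ estab) ∧ fin is false there. This is the first violation.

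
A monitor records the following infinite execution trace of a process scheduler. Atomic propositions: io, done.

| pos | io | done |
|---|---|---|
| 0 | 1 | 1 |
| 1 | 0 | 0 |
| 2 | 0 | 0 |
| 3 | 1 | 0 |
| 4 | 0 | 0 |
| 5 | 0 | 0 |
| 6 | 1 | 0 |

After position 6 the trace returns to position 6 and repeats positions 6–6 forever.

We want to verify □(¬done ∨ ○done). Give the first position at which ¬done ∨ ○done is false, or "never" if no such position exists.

At position 0 the labels are {done, io} and the next position 1 has {}, so ¬done ∨ ○done is false there. This is the first violation.

0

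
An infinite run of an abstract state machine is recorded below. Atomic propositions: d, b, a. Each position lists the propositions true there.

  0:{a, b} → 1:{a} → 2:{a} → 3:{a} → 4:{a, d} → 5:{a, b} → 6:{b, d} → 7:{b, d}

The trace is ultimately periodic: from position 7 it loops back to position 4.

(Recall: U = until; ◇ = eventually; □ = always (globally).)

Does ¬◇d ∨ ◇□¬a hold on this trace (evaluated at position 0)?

Does not hold

□¬a is false at every position 0..7, so it never becomes true and ◇□¬a fails.
At position 0: ¬◇d is false; ◇□¬a is false; so ¬◇d ∨ ◇□¬a is false.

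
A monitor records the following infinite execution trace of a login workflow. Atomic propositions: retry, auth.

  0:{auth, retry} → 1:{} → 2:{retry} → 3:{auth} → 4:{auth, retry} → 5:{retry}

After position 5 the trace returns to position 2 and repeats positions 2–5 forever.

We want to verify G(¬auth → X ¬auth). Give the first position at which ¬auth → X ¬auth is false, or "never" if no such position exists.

2

Check ¬auth → X ¬auth at each position in order: 0 ✓, 1 ✓.
At position 2 the labels are {retry} and the next position 3 has {auth}, so ¬auth → X ¬auth is false there. This is the first violation.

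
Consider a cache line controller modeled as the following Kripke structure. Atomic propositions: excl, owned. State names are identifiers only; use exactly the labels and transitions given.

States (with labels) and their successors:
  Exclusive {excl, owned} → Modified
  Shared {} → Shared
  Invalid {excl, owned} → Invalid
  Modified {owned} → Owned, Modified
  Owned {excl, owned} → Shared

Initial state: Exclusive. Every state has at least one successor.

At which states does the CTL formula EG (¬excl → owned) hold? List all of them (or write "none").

{Exclusive, Invalid, Modified}

States satisfying ¬excl → owned: {Exclusive, Invalid, Modified, Owned}.
States satisfying EG (¬excl → owned): {Exclusive, Invalid, Modified}.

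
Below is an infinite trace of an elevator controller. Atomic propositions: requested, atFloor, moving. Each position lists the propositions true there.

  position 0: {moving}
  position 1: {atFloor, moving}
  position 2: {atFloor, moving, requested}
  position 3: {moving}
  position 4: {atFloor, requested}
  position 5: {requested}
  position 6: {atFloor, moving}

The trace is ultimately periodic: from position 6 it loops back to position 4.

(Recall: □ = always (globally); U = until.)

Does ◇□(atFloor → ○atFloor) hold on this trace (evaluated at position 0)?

No

□(atFloor → ○atFloor) is false at every position 0..6, so it never becomes true and ◇□(atFloor → ○atFloor) fails.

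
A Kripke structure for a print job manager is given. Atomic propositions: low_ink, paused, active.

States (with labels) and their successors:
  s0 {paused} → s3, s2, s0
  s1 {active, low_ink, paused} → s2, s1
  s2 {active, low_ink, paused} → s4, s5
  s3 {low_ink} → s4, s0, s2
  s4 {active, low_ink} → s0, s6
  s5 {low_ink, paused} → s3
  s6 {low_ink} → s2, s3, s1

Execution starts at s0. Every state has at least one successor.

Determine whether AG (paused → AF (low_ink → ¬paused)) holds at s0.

States satisfying paused → AF (low_ink → ¬paused): {s0, s2, s3, s4, s5, s6}.
States satisfying AG (paused → AF (low_ink → ¬paused)): ∅.
s1 is reachable from s0 and violates paused → AF (low_ink → ¬paused), so AG fails at s0.
s0 ∉ Sat(AG (paused → AF (low_ink → ¬paused))).

Violated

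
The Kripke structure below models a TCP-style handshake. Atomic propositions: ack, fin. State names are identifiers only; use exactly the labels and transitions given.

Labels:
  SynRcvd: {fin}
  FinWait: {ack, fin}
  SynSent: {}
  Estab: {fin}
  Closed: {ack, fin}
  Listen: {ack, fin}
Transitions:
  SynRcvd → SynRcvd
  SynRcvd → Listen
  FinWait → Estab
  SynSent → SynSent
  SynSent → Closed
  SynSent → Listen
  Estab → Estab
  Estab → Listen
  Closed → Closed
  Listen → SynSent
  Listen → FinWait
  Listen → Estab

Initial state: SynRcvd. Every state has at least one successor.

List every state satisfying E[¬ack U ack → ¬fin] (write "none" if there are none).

States satisfying ¬ack: {SynRcvd, SynSent, Estab}.
States satisfying ack → ¬fin: {SynRcvd, SynSent, Estab}.
States satisfying E[¬ack U ack → ¬fin]: {SynRcvd, SynSent, Estab}.

{SynRcvd, SynSent, Estab}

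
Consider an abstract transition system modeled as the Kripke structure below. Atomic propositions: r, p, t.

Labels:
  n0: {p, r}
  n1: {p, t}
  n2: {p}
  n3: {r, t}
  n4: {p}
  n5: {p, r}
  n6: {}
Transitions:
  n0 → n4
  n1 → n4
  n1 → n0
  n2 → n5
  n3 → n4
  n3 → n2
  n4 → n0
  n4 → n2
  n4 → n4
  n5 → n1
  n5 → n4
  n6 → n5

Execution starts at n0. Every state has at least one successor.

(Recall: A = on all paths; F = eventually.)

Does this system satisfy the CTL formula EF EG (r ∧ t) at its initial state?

States satisfying EG (r ∧ t): ∅.
States satisfying EF EG (r ∧ t): ∅.
No suitable path/successor from n0 witnesses the formula.
n0 ∉ Sat(EF EG (r ∧ t)).

Does not hold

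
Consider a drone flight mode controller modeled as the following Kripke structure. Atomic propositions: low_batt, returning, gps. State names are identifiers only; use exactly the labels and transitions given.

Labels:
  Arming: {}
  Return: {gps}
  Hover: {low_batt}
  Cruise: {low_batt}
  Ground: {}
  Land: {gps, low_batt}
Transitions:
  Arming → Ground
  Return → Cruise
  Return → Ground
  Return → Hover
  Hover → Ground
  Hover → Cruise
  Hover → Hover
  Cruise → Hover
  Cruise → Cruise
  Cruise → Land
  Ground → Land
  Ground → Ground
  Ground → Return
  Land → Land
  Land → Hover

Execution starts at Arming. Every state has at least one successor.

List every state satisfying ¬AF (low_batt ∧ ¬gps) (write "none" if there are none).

{Arming, Return, Ground, Land}

States satisfying low_batt ∧ ¬gps: {Hover, Cruise}.
States satisfying AF (low_batt ∧ ¬gps): {Hover, Cruise}.
States satisfying ¬AF (low_batt ∧ ¬gps): {Arming, Return, Ground, Land}.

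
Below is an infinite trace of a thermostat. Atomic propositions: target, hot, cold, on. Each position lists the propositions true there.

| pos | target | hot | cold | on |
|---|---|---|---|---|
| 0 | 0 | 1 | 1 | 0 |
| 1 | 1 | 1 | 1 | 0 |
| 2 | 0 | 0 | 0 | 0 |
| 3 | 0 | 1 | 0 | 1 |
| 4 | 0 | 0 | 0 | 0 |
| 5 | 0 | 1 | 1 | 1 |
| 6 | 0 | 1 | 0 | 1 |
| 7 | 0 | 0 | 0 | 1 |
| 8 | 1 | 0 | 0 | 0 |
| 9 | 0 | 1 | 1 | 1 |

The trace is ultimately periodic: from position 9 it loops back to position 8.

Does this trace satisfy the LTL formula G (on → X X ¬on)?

No

on → X X ¬on must hold at every position from 0 onward. It fails at position 3, so G (on → X X ¬on) is false.
Positions where on holds: 3, 5, 6, 7, 9.
Check X X ¬on at each: 3→fails, 5→fails, 6→ok, 7→fails, 9→fails.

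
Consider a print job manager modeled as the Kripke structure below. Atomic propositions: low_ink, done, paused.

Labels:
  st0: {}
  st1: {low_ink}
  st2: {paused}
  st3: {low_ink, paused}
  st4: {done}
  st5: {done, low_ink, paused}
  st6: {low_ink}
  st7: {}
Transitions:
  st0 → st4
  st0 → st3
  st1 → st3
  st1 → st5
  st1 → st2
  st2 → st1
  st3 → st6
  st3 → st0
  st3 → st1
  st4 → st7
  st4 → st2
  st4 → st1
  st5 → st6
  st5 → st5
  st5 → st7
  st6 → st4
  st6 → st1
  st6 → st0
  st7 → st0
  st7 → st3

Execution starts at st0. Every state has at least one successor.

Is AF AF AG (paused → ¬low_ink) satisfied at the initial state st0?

States satisfying AF AG (paused → ¬low_ink): ∅.
States satisfying AF AF AG (paused → ¬low_ink): ∅.
There is a path from st0 along which AF AG (paused → ¬low_ink) never holds.
st0 ∉ Sat(AF AF AG (paused → ¬low_ink)).

Violated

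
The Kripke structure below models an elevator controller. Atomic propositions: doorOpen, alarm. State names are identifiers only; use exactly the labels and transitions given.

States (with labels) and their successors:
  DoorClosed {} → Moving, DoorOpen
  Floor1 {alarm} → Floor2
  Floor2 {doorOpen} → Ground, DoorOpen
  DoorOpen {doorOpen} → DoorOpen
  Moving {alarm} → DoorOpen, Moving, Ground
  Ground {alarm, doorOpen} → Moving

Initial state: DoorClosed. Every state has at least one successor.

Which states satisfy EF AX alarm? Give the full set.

States satisfying AX alarm: {Ground}.
States satisfying EF AX alarm: {DoorClosed, Floor1, Floor2, Moving, Ground}.

{DoorClosed, Floor1, Floor2, Moving, Ground}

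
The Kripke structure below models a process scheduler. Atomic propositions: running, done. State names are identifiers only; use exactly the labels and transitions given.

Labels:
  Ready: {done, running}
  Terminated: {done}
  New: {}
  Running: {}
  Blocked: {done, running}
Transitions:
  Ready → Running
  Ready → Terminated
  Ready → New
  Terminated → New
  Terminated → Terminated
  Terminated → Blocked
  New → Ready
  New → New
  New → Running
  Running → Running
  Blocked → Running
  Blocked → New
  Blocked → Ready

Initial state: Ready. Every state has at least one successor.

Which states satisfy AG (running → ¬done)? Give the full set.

{Running}

States satisfying running → ¬done: {Terminated, New, Running}.
States satisfying AG (running → ¬done): {Running}.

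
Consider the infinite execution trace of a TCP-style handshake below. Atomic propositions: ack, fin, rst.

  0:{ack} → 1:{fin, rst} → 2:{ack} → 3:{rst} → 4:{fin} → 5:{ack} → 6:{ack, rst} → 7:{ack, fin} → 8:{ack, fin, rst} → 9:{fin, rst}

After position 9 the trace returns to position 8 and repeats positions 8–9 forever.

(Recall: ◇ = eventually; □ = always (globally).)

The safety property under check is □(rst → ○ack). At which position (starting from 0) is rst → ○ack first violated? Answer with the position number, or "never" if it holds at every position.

3

Check rst → ○ack at each position in order: 0 ✓, 1 ✓, 2 ✓.
At position 3 the labels are {rst} and the next position 4 has {fin}, so rst → ○ack is false there. This is the first violation.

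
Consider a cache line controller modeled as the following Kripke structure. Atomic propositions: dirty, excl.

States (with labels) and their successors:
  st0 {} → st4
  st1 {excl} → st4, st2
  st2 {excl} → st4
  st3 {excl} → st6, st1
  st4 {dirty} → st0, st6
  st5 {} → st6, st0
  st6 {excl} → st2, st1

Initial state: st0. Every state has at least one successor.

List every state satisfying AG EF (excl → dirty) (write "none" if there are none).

{st0, st1, st2, st3, st4, st5, st6}

States satisfying EF (excl → dirty): {st0, st1, st2, st3, st4, st5, st6}.
States satisfying AG EF (excl → dirty): {st0, st1, st2, st3, st4, st5, st6}.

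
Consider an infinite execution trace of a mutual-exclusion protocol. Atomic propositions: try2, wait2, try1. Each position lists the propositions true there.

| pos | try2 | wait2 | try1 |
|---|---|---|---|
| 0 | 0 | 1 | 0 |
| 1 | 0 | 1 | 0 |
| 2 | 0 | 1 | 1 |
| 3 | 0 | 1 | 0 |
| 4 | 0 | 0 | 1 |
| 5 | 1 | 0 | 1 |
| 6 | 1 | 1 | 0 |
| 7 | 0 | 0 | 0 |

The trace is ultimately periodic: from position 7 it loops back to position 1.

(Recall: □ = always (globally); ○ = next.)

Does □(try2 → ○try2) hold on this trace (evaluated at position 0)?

try2 → ○try2 must hold at every position from 0 onward. It fails at position 6, so □(try2 → ○try2) is false.
Positions where try2 holds: 5, 6.
Check ○try2 at each: 5→ok, 6→fails.

Violated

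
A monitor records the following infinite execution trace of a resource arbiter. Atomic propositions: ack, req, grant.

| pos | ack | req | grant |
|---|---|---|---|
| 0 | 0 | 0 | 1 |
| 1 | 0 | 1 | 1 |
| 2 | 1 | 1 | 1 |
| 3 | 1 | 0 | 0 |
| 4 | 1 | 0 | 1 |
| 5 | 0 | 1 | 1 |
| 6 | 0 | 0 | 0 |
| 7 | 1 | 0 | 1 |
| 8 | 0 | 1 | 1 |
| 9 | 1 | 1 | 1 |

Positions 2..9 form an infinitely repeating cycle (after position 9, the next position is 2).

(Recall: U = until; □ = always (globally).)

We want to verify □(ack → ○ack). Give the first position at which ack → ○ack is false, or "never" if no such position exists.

Check ack → ○ack at each position in order: 0 ✓, 1 ✓, 2 ✓, 3 ✓.
At position 4 the labels are {ack, grant} and the next position 5 has {grant, req}, so ack → ○ack is false there. This is the first violation.

4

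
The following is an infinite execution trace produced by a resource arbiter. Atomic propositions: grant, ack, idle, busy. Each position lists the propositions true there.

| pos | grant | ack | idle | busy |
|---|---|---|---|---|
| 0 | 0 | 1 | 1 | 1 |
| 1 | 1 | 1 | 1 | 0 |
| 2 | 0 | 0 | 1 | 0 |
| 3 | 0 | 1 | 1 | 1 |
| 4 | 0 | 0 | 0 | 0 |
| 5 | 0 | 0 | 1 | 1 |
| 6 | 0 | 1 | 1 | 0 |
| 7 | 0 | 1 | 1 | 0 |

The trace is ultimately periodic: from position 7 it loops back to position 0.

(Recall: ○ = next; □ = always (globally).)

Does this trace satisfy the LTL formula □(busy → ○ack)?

Violated

busy → ○ack must hold at every position from 0 onward. It fails at position 3, so □(busy → ○ack) is false.
Positions where busy holds: 0, 3, 5.
Check ○ack at each: 0→ok, 3→fails, 5→ok.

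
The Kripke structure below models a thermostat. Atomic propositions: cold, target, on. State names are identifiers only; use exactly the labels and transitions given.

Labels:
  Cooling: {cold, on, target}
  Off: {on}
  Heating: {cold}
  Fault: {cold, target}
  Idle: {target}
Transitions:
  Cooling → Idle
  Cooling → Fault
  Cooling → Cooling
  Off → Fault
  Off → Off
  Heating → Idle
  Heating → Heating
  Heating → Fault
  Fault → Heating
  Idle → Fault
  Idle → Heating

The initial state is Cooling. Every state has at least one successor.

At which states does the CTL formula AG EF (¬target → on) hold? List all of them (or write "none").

States satisfying EF (¬target → on): {Cooling, Off, Heating, Fault, Idle}.
States satisfying AG EF (¬target → on): {Cooling, Off, Heating, Fault, Idle}.

{Cooling, Off, Heating, Fault, Idle}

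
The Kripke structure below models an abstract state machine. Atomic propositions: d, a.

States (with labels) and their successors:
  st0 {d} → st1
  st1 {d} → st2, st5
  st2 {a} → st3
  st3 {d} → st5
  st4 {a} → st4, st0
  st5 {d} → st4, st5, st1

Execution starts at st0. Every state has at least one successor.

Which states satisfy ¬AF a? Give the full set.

{st0, st1, st3, st5}

States satisfying a: {st2, st4}.
States satisfying AF a: {st2, st4}.
States satisfying ¬AF a: {st0, st1, st3, st5}.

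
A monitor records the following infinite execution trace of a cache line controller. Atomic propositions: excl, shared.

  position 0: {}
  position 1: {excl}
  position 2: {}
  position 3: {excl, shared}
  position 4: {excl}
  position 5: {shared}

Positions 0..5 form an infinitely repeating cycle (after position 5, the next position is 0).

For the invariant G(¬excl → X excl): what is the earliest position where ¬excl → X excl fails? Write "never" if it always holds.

Check ¬excl → X excl at each position in order: 0 ✓, 1 ✓, 2 ✓, 3 ✓, 4 ✓.
At position 5 the labels are {shared} and the next position 0 has {}, so ¬excl → X excl is false there. This is the first violation.

5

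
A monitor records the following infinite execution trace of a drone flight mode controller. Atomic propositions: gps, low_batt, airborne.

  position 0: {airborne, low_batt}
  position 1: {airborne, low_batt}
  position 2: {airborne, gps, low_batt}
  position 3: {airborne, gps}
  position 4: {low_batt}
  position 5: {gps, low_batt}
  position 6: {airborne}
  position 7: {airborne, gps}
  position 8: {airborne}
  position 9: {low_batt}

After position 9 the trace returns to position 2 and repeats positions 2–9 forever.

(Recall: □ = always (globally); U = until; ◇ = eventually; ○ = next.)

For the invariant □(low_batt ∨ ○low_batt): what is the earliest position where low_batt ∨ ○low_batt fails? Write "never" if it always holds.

6

Check low_batt ∨ ○low_batt at each position in order: 0 ✓, 1 ✓, 2 ✓, 3 ✓, 4 ✓, 5 ✓.
At position 6 the labels are {airborne} and the next position 7 has {airborne, gps}, so low_batt ∨ ○low_batt is false there. This is the first violation.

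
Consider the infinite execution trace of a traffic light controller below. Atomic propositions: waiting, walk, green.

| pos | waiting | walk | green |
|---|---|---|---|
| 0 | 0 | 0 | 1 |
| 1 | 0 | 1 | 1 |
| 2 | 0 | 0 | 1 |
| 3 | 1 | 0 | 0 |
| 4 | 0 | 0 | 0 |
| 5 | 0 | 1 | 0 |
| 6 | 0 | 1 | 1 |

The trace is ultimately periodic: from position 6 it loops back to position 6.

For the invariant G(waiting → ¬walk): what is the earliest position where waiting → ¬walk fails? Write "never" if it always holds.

waiting → ¬walk holds at every position 0..6, and those are all the positions the trace ever visits, so the invariant G(waiting → ¬walk) is never violated.

never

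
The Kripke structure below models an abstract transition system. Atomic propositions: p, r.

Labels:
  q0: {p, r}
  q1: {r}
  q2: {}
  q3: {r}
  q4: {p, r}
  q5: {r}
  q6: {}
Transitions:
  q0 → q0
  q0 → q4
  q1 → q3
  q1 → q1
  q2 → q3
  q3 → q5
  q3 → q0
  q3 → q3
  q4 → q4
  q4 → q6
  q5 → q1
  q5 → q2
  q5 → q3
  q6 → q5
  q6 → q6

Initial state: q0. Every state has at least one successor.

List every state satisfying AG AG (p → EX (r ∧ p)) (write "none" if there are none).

States satisfying AG (p → EX (r ∧ p)): {q0, q1, q2, q3, q4, q5, q6}.
States satisfying AG AG (p → EX (r ∧ p)): {q0, q1, q2, q3, q4, q5, q6}.

{q0, q1, q2, q3, q4, q5, q6}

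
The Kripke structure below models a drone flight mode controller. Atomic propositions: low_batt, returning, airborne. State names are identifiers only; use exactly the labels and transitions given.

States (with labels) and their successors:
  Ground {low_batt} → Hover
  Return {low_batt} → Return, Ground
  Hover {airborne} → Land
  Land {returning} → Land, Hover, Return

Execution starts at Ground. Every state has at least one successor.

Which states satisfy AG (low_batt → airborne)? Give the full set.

none

States satisfying low_batt → airborne: {Hover, Land}.
States satisfying AG (low_batt → airborne): ∅.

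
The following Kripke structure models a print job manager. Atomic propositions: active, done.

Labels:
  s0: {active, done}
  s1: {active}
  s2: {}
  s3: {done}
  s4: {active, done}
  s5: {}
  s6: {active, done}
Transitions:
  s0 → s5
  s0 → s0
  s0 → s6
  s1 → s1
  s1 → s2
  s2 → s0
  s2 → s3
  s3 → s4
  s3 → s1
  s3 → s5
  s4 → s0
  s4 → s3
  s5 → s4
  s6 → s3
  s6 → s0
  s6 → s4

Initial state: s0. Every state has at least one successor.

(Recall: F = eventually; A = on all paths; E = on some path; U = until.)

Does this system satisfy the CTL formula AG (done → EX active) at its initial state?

States satisfying done → EX active: {s0, s1, s2, s3, s4, s5, s6}.
States satisfying AG (done → EX active): {s0, s1, s2, s3, s4, s5, s6}.
Every state reachable from s0 satisfies done → EX active.
s0 ∈ Sat(AG (done → EX active)).

Satisfied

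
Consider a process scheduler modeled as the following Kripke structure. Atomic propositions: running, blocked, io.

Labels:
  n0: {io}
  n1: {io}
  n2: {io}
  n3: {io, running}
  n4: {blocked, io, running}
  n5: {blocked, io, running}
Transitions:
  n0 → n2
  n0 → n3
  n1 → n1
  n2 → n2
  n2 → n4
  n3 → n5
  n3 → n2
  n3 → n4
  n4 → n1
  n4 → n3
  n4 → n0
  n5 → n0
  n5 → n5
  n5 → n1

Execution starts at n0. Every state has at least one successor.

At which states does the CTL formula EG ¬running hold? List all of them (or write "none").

{n0, n1, n2}

States satisfying ¬running: {n0, n1, n2}.
States satisfying EG ¬running: {n0, n1, n2}.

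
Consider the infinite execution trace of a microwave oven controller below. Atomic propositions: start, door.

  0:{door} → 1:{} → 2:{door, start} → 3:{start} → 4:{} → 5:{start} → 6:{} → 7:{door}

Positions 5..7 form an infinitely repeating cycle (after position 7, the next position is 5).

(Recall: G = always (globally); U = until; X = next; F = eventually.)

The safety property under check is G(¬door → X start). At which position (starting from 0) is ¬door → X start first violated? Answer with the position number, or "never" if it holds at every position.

Check ¬door → X start at each position in order: 0 ✓, 1 ✓, 2 ✓.
At position 3 the labels are {start} and the next position 4 has {}, so ¬door → X start is false there. This is the first violation.

3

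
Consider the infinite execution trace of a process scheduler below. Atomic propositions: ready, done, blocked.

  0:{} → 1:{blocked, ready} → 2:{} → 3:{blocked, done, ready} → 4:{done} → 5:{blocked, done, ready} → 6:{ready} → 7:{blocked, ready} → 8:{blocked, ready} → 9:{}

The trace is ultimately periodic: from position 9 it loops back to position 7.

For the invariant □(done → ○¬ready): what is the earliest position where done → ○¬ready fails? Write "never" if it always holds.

Check done → ○¬ready at each position in order: 0 ✓, 1 ✓, 2 ✓, 3 ✓.
At position 4 the labels are {done} and the next position 5 has {blocked, done, ready}, so done → ○¬ready is false there. This is the first violation.

4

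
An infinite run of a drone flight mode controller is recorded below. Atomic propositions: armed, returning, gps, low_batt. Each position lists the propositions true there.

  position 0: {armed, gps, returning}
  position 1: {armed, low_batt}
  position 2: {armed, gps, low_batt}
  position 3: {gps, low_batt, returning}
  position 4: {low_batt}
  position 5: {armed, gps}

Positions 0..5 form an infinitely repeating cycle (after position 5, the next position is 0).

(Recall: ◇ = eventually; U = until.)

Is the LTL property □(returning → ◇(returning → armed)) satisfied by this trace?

returning → ◇(returning → armed) holds at every position 0..5, and those are all positions ever visited, so □(returning → ◇(returning → armed)) holds.
Positions where returning holds: 0, 3.
Check ◇(returning → armed) at each: 0→ok, 3→ok.

Holds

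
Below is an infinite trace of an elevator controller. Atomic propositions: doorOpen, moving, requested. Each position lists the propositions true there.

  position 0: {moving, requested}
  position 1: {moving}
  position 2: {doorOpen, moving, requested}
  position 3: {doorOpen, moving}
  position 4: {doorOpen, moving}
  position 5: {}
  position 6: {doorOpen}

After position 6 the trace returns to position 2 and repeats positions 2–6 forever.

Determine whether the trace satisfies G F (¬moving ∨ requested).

F (¬moving ∨ requested) holds at every position 0..6, and those are all positions ever visited, so G F (¬moving ∨ requested) holds.

Holds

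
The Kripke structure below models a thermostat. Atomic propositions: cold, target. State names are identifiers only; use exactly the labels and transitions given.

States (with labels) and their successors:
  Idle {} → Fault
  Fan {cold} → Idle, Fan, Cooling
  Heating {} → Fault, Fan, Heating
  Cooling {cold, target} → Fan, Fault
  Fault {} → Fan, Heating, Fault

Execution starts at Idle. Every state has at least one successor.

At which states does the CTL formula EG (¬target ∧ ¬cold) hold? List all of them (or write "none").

{Idle, Heating, Fault}

States satisfying ¬target ∧ ¬cold: {Idle, Heating, Fault}.
States satisfying EG (¬target ∧ ¬cold): {Idle, Heating, Fault}.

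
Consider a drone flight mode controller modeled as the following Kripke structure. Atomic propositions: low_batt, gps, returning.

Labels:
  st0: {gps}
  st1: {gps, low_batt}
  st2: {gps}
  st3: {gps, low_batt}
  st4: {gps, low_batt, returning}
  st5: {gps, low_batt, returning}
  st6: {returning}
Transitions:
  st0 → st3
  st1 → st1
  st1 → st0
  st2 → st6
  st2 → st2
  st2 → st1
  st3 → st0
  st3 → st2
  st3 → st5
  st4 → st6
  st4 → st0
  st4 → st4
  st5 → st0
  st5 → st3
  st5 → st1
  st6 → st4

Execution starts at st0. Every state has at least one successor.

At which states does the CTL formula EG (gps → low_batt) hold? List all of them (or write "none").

States satisfying gps → low_batt: {st1, st3, st4, st5, st6}.
States satisfying EG (gps → low_batt): {st1, st3, st4, st5, st6}.

{st1, st3, st4, st5, st6}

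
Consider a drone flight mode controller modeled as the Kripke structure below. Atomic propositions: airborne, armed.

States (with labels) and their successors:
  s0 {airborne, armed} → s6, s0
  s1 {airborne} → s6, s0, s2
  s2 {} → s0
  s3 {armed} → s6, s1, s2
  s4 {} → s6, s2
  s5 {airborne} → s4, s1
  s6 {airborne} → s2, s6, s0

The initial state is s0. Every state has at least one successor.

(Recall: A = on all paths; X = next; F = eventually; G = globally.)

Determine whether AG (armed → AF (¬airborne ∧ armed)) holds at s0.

States satisfying armed → AF (¬airborne ∧ armed): {s1, s2, s3, s4, s5, s6}.
States satisfying AG (armed → AF (¬airborne ∧ armed)): ∅.
s0 is reachable from s0 and violates armed → AF (¬airborne ∧ armed), so AG fails at s0.
s0 ∉ Sat(AG (armed → AF (¬airborne ∧ armed))).

No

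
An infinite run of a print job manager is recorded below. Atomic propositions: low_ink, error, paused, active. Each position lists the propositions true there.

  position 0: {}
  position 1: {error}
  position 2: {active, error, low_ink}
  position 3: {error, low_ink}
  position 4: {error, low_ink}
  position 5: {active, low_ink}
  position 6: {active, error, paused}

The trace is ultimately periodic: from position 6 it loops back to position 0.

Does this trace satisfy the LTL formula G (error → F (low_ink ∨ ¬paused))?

error → F (low_ink ∨ ¬paused) holds at every position 0..6, and those are all positions ever visited, so G (error → F (low_ink ∨ ¬paused)) holds.
Positions where error holds: 1, 2, 3, 4, 6.
Check F (low_ink ∨ ¬paused) at each: 1→ok, 2→ok, 3→ok, 4→ok, 6→ok.

Holds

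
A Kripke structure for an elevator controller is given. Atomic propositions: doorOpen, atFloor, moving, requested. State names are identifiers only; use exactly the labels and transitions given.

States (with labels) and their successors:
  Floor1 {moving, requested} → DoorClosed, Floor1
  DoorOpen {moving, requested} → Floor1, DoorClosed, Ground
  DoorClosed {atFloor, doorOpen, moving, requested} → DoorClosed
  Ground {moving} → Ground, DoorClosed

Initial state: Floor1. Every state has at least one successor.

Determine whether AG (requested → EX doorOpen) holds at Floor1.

States satisfying requested → EX doorOpen: {Floor1, DoorOpen, DoorClosed, Ground}.
States satisfying AG (requested → EX doorOpen): {Floor1, DoorOpen, DoorClosed, Ground}.
Every state reachable from Floor1 satisfies requested → EX doorOpen.
Floor1 ∈ Sat(AG (requested → EX doorOpen)).

Holds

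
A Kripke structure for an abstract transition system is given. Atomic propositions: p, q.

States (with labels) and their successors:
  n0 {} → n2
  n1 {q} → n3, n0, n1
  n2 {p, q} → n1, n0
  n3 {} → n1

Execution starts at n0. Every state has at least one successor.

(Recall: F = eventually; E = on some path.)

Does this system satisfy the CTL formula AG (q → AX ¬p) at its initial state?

Satisfied

States satisfying q → AX ¬p: {n0, n1, n2, n3}.
States satisfying AG (q → AX ¬p): {n0, n1, n2, n3}.
Every state reachable from n0 satisfies q → AX ¬p.
n0 ∈ Sat(AG (q → AX ¬p)).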